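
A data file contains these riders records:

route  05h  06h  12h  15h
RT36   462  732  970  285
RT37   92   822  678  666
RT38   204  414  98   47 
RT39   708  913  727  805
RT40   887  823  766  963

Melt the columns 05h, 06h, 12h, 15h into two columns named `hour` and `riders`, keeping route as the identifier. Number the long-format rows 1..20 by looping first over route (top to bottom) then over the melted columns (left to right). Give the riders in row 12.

47

20 rows total (5 × 4). Row 12: index ⌊(12-1)/4⌋ = 2 into route → RT38; (12-1) mod 4 = 3 into the melted columns → 15h.
So row 12 is (RT38, 15h, 47); riders = 47.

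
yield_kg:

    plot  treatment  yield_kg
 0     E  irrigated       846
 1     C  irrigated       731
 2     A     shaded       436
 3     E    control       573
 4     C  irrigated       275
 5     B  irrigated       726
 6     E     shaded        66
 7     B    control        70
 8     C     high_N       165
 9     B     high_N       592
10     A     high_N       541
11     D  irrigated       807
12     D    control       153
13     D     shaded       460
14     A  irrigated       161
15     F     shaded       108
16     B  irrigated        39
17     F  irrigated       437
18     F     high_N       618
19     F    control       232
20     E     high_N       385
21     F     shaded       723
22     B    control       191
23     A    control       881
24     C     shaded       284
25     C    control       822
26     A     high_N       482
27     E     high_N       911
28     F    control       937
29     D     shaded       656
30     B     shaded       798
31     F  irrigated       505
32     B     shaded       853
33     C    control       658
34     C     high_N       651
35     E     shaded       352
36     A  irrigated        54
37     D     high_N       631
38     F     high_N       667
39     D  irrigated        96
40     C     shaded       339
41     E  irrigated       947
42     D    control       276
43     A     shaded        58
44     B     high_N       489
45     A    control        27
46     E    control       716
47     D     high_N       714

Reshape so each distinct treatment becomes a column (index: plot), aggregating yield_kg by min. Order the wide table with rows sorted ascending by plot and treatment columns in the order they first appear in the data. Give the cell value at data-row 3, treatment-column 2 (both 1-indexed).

With rows sorted ascending by plot, row 3 is plot=C. treatment columns in first-appearance order: irrigated, shaded, control, high_N; column 2 is shaded.
Long rows with plot=C, treatment=shaded: min(284, 339) = 284.

284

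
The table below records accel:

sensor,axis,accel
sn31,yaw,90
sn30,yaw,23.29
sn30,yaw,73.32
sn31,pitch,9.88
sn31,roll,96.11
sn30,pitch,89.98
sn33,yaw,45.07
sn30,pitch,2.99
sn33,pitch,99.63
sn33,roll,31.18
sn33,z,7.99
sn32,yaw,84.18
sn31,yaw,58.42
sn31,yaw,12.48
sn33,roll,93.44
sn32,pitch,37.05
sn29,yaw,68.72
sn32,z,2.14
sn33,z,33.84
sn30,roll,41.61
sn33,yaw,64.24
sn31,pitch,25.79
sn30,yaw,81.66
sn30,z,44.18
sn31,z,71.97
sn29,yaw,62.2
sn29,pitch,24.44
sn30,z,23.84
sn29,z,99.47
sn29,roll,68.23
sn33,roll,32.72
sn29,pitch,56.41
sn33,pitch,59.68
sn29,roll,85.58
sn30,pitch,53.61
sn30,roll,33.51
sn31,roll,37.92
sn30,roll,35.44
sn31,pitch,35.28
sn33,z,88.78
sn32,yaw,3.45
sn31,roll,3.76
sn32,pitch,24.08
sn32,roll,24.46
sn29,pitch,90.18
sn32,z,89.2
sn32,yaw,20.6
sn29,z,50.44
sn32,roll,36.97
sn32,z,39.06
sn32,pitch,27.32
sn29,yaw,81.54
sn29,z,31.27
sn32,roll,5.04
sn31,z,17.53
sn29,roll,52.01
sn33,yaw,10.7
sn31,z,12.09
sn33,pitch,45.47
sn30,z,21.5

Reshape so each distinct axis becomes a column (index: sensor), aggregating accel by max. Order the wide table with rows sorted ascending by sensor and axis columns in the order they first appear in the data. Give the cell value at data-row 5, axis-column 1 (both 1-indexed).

64.24

With rows sorted ascending by sensor, row 5 is sensor=sn33. axis columns in first-appearance order: yaw, pitch, roll, z; column 1 is yaw.
Long rows with sensor=sn33, axis=yaw: max(45.07, 64.24, 10.7) = 64.24.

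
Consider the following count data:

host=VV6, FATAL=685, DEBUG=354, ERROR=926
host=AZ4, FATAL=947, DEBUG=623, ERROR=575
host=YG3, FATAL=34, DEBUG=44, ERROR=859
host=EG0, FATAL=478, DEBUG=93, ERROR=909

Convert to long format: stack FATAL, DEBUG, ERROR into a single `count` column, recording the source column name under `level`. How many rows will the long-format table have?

12

4 host values × 3 melted columns = 12 rows.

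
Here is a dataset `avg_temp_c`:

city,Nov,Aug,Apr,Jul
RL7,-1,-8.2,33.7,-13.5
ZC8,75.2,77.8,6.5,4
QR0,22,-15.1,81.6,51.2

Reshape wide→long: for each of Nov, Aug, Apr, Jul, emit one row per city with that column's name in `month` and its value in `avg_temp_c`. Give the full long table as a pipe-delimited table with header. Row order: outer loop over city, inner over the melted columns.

Each (city, column) pair becomes one row: 3 × 4 = 12 rows.
For example, (RL7, Nov) → avg_temp_c=-1.

| city | month | avg_temp_c |
| RL7 | Nov | -1 |
| RL7 | Aug | -8.2 |
| RL7 | Apr | 33.7 |
| RL7 | Jul | -13.5 |
| ZC8 | Nov | 75.2 |
| ZC8 | Aug | 77.8 |
| ZC8 | Apr | 6.5 |
| ZC8 | Jul | 4 |
| QR0 | Nov | 22 |
| QR0 | Aug | -15.1 |
| QR0 | Apr | 81.6 |
| QR0 | Jul | 51.2 |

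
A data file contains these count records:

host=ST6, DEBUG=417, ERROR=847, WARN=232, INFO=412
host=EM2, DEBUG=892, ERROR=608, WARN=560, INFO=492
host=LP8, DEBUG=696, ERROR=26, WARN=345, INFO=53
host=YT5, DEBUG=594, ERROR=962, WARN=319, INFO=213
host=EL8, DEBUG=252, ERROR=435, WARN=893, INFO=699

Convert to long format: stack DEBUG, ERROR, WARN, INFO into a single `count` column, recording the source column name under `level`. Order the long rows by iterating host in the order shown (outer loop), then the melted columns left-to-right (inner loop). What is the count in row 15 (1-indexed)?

319

20 rows total (5 × 4). Row 15: index ⌊(15-1)/4⌋ = 3 into host → YT5; (15-1) mod 4 = 2 into the melted columns → WARN.
So row 15 is (YT5, WARN, 319); count = 319.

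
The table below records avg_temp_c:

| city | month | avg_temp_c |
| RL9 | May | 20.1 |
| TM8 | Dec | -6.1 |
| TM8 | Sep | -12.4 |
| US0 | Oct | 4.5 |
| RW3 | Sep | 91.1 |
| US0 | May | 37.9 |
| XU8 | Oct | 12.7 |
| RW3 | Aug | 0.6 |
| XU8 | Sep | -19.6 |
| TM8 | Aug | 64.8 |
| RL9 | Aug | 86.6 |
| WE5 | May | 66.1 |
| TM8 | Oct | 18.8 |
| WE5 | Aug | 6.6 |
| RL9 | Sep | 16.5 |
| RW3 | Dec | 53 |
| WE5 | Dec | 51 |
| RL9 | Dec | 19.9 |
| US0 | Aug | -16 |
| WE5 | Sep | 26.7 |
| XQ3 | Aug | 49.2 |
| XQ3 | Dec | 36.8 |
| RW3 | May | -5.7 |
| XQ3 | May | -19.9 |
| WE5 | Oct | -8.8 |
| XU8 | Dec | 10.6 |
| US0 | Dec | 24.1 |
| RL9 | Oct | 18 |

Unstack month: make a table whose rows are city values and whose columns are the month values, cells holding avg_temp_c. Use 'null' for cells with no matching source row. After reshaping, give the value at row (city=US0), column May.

The long row with city=US0, month=May has avg_temp_c=37.9.

37.9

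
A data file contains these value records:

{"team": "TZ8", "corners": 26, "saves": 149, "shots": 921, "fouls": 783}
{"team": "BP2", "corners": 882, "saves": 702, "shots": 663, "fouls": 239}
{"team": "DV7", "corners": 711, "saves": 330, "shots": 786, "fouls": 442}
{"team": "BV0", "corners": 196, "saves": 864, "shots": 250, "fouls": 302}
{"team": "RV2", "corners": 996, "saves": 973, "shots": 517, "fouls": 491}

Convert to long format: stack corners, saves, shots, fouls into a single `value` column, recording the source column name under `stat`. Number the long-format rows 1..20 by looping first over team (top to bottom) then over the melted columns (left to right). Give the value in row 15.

250

20 rows total (5 × 4). Row 15: index ⌊(15-1)/4⌋ = 3 into team → BV0; (15-1) mod 4 = 2 into the melted columns → shots.
So row 15 is (BV0, shots, 250); value = 250.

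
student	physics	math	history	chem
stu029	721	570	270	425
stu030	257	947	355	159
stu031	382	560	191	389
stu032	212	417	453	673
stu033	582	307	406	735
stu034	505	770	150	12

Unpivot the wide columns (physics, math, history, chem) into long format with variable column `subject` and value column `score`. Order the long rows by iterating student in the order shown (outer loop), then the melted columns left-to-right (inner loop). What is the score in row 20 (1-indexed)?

735

24 rows total (6 × 4). Row 20: index ⌊(20-1)/4⌋ = 4 into student → stu033; (20-1) mod 4 = 3 into the melted columns → chem.
So row 20 is (stu033, chem, 735); score = 735.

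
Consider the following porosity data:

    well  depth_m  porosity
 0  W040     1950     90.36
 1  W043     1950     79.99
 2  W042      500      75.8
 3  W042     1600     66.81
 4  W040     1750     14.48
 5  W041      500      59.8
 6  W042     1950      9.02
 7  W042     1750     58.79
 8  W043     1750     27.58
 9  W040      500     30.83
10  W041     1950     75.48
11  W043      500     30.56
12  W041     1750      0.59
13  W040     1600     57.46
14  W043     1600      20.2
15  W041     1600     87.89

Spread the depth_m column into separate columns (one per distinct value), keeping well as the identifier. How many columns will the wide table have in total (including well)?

1 column for well plus 4 distinct depth_m values → 5 columns.

5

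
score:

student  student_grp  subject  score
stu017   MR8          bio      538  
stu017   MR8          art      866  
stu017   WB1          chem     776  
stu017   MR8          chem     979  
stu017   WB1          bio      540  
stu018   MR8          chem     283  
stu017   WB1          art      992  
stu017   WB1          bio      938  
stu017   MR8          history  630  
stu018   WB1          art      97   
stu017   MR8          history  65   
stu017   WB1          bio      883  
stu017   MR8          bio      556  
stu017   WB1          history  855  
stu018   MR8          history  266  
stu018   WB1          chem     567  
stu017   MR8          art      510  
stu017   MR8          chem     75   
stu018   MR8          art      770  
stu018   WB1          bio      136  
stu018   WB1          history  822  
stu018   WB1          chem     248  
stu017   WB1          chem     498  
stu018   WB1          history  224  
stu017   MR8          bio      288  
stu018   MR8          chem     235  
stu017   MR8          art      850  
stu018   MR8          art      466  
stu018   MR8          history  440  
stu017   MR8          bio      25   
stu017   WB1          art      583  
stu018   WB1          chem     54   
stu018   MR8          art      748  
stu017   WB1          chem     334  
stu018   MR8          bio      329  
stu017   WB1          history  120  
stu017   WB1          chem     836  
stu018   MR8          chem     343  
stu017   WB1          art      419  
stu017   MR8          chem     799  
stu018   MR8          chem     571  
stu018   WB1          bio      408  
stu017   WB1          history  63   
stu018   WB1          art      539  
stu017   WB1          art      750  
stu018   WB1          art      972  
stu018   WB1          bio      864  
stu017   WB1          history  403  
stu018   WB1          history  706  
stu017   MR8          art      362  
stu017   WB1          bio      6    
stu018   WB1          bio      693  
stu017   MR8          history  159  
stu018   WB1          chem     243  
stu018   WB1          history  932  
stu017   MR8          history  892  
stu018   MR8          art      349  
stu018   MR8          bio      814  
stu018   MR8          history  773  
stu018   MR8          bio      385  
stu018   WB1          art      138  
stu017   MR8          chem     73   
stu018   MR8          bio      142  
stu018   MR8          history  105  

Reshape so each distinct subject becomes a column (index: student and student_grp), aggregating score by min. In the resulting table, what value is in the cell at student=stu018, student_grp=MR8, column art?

Rows with student=stu018, student_grp=MR8 and subject=art: score values are 770, 466, 748, 349.
min(770, 466, 748, 349) = 349.

349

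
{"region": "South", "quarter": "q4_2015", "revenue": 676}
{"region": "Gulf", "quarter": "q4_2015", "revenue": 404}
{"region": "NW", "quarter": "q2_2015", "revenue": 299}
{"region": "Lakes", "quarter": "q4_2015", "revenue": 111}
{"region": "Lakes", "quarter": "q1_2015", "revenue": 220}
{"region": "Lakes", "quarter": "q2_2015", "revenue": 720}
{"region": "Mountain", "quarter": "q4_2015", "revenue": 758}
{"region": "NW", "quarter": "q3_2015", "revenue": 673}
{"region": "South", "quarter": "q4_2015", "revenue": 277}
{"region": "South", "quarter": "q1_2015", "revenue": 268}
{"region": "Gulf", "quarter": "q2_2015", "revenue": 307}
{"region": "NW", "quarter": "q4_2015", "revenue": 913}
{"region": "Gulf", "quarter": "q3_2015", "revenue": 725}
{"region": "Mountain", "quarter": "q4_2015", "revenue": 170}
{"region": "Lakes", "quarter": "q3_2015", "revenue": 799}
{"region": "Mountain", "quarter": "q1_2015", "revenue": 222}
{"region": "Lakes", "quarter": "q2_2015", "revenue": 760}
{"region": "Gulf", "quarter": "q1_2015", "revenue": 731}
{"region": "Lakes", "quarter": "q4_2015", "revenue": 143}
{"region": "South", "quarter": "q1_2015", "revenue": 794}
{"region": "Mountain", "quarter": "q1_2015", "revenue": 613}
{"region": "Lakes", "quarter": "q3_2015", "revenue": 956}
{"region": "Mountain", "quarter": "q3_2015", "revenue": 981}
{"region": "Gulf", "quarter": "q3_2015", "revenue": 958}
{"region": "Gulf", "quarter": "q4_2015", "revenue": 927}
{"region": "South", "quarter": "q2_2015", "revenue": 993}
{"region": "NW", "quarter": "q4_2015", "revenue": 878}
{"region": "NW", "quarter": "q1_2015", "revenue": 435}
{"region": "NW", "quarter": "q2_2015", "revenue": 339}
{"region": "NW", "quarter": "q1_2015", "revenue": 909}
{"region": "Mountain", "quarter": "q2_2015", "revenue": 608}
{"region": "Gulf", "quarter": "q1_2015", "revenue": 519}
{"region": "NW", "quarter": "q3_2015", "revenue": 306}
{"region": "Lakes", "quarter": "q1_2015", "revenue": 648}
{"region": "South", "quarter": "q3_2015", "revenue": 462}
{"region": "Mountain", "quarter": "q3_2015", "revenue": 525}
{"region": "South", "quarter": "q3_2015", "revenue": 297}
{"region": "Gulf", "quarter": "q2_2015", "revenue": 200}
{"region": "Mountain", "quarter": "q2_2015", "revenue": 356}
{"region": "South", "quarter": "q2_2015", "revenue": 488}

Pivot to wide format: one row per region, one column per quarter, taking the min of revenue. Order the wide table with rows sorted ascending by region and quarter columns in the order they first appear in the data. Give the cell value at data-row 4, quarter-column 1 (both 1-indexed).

878

With rows sorted ascending by region, row 4 is region=NW. quarter columns in first-appearance order: q4_2015, q2_2015, q1_2015, q3_2015; column 1 is q4_2015.
Long rows with region=NW, quarter=q4_2015: min(913, 878) = 878.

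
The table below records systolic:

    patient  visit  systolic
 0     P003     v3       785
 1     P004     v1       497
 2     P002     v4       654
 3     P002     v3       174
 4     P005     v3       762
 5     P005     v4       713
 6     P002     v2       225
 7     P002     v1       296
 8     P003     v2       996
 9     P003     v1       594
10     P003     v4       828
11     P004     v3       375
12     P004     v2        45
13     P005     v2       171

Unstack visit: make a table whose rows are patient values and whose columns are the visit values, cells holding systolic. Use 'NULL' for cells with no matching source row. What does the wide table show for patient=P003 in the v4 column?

828

The long row with patient=P003, visit=v4 has systolic=828.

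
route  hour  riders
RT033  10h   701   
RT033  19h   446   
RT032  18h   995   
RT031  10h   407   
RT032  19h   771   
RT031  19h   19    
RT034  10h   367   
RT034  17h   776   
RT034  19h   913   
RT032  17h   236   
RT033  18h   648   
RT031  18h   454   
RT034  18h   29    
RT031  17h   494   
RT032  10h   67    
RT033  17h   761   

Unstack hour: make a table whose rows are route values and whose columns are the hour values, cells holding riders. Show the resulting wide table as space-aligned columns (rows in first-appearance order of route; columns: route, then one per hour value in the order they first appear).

route  10h  19h  18h  17h
RT033  701  446  648  761
RT032  67   771  995  236
RT031  407  19   454  494
RT034  367  913  29   776

Columns: route plus the 4 distinct hour values (10h, 19h, 18h, 17h).
For example, row RT033 column 10h takes riders=701 from the long row (RT033, 10h).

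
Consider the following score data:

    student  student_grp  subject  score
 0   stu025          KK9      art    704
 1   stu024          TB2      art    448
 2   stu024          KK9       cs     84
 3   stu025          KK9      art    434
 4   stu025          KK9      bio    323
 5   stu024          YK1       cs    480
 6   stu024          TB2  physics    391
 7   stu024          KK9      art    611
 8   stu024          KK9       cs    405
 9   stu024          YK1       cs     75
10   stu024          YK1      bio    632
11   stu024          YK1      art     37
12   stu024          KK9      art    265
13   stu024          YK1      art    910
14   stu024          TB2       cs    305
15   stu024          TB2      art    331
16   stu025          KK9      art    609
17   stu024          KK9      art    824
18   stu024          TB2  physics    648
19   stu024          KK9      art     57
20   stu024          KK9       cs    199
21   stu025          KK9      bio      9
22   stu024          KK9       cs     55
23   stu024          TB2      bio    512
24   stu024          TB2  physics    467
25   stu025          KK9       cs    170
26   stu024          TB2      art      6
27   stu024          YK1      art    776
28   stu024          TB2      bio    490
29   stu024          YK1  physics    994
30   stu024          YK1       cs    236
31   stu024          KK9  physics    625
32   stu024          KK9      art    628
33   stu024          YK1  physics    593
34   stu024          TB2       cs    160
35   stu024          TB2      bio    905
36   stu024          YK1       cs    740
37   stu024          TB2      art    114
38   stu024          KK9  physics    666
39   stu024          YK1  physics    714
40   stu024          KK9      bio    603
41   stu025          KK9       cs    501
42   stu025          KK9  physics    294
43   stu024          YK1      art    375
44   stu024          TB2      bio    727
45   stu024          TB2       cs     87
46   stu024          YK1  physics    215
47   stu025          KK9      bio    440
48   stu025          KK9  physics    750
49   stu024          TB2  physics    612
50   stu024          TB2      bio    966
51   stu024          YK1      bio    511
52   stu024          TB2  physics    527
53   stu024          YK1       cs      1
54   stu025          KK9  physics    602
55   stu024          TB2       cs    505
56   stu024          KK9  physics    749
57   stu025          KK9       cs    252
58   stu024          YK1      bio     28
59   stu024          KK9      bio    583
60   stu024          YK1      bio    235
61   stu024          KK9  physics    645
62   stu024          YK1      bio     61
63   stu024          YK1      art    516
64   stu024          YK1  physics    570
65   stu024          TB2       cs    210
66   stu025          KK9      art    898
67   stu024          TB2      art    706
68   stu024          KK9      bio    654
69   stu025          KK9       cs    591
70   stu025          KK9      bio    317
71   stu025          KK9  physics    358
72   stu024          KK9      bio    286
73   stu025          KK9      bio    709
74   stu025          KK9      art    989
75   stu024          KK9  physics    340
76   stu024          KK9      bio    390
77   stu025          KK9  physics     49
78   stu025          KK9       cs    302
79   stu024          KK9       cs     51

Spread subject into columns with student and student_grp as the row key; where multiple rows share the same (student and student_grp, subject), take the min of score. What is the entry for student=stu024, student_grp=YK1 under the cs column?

Rows with student=stu024, student_grp=YK1 and subject=cs: score values are 480, 75, 236, 740, 1.
min(480, 75, 236, 740, 1) = 1.

1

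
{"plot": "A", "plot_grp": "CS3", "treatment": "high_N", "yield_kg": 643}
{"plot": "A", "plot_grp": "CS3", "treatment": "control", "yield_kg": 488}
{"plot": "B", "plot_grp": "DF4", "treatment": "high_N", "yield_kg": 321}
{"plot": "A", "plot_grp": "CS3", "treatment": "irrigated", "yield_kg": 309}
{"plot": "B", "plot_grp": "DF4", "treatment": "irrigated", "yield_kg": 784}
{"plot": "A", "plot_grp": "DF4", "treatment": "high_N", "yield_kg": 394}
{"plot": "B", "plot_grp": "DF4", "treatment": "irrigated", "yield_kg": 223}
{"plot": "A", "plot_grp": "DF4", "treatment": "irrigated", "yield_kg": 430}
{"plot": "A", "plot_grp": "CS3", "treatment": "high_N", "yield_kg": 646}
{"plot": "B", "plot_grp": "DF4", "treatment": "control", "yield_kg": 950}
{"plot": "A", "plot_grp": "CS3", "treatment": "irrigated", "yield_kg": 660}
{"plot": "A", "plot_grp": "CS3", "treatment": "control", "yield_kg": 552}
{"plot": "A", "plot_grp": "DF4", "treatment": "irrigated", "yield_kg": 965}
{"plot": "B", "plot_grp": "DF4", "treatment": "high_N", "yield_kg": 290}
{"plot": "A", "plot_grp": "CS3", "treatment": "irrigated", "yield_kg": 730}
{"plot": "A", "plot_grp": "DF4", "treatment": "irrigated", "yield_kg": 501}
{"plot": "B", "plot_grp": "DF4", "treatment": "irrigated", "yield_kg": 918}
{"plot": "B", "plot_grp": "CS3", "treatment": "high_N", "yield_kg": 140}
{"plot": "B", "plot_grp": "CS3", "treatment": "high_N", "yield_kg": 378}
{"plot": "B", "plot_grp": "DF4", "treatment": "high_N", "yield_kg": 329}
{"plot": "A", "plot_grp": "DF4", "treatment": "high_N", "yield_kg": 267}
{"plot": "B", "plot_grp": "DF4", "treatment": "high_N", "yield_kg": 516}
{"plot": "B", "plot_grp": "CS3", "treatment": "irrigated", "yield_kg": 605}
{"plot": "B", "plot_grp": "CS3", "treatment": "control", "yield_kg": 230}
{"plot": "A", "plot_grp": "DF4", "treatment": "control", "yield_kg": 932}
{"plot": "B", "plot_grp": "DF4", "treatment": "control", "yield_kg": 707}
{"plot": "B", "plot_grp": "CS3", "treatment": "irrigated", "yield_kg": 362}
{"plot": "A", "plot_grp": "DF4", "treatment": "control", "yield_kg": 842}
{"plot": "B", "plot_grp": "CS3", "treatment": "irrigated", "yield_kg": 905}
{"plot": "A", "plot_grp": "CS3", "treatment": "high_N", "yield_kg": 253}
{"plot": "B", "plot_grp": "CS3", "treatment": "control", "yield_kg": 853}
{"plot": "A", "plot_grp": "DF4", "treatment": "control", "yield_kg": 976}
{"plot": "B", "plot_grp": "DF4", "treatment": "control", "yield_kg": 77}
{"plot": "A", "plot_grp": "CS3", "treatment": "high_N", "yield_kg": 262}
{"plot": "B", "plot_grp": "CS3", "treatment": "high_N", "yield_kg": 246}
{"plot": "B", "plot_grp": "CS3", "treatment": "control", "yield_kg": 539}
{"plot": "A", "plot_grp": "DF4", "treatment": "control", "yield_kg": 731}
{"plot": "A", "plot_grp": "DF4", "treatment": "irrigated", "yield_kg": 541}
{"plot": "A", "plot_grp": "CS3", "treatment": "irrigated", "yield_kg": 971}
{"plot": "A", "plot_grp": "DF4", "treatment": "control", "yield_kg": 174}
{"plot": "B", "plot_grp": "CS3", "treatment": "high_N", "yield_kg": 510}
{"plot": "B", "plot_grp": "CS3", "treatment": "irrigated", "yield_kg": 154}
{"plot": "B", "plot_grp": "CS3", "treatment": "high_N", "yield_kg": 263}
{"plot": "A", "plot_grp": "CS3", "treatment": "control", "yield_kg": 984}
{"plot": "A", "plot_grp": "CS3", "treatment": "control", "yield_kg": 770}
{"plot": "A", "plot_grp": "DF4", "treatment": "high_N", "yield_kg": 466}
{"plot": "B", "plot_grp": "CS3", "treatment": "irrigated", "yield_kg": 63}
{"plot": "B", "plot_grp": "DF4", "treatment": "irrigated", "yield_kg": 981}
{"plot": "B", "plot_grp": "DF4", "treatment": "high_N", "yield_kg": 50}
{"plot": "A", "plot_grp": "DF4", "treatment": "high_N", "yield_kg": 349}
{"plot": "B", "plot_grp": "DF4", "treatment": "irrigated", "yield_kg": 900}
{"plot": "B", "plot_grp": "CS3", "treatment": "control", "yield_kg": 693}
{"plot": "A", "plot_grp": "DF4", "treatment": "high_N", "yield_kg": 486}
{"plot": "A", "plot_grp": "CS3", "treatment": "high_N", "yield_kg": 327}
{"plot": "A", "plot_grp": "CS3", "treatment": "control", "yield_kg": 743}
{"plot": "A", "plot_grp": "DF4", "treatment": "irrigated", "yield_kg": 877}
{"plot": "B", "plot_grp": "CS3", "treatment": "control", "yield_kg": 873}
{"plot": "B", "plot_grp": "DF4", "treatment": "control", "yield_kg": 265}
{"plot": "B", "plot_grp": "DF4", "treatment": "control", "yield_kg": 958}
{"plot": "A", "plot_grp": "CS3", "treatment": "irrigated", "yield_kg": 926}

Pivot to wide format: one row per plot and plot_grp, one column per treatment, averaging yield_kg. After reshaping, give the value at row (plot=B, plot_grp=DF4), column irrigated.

Rows with plot=B, plot_grp=DF4 and treatment=irrigated: yield_kg values are 784, 223, 918, 981, 900.
(784 + 223 + 918 + 981 + 900) / 5 = 761.20.

761.20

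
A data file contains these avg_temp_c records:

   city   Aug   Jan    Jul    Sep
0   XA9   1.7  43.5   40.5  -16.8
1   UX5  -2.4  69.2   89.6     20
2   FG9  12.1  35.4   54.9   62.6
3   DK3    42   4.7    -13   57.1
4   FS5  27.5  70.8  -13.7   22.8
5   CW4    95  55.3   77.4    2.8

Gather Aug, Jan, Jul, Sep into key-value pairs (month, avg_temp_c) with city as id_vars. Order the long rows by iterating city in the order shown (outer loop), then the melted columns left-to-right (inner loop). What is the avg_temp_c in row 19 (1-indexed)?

24 rows total (6 × 4). Row 19: index ⌊(19-1)/4⌋ = 4 into city → FS5; (19-1) mod 4 = 2 into the melted columns → Jul.
So row 19 is (FS5, Jul, -13.7); avg_temp_c = -13.7.

-13.7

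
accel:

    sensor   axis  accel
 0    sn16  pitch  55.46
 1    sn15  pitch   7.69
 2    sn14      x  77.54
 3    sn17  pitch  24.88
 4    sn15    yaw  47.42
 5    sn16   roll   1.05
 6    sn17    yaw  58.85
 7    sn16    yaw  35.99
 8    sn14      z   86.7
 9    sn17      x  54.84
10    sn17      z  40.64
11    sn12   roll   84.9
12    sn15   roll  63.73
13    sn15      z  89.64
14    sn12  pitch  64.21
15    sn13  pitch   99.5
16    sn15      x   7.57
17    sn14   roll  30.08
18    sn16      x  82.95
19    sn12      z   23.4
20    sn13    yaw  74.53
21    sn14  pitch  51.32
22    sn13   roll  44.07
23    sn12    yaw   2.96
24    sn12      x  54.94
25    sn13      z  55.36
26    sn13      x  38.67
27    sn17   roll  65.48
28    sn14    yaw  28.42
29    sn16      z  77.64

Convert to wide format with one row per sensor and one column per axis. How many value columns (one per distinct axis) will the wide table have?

5

5 distinct axis values: roll, pitch, yaw, z, x.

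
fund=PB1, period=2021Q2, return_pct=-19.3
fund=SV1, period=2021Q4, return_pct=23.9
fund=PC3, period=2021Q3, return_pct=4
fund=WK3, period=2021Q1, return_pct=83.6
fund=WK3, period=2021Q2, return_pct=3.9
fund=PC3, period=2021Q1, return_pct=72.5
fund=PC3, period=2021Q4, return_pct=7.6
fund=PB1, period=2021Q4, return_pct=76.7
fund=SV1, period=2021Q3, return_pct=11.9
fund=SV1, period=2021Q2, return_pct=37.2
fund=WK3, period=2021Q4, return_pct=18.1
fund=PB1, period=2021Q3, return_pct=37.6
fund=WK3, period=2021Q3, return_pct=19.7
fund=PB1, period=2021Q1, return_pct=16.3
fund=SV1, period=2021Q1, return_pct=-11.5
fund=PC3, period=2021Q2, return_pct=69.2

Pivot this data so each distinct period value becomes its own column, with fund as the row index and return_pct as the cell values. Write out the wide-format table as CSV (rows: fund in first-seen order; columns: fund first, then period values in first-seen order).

fund,2021Q2,2021Q4,2021Q3,2021Q1
PB1,-19.3,76.7,37.6,16.3
SV1,37.2,23.9,11.9,-11.5
PC3,69.2,7.6,4,72.5
WK3,3.9,18.1,19.7,83.6

Columns: fund plus the 4 distinct period values (2021Q2, 2021Q4, 2021Q3, 2021Q1).
For example, row PB1 column 2021Q2 takes return_pct=-19.3 from the long row (PB1, 2021Q2).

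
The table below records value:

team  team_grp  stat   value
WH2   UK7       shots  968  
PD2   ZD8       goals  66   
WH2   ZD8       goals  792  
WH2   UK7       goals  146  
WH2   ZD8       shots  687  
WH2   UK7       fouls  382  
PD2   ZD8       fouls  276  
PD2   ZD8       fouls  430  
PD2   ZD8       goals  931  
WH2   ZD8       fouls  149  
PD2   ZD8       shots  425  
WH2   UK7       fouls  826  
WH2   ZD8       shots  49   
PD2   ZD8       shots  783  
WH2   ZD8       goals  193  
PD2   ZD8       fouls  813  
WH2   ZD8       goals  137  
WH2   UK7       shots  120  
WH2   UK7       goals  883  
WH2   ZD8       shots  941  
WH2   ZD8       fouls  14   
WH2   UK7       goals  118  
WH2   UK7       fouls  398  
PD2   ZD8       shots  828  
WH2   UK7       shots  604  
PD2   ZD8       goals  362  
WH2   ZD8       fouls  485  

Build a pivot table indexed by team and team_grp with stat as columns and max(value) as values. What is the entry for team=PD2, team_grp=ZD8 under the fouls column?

Rows with team=PD2, team_grp=ZD8 and stat=fouls: value values are 276, 430, 813.
max(276, 430, 813) = 813.

813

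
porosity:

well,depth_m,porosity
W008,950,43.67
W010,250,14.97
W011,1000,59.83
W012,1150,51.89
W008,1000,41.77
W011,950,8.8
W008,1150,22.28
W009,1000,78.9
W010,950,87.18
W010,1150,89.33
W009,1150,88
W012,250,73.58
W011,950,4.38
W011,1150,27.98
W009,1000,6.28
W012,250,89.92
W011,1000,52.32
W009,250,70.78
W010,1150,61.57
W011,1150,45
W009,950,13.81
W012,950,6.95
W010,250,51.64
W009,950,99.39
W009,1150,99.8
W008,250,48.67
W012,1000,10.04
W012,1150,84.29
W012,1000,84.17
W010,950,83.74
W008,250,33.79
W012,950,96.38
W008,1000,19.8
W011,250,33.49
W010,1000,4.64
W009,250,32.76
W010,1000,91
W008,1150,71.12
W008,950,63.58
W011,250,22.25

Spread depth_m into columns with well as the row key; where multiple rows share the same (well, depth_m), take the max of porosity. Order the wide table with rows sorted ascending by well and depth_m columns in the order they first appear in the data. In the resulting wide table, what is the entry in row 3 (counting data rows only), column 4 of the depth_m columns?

With rows sorted ascending by well, row 3 is well=W010. depth_m columns in first-appearance order: 950, 250, 1000, 1150; column 4 is 1150.
Long rows with well=W010, depth_m=1150: max(89.33, 61.57) = 89.33.

89.33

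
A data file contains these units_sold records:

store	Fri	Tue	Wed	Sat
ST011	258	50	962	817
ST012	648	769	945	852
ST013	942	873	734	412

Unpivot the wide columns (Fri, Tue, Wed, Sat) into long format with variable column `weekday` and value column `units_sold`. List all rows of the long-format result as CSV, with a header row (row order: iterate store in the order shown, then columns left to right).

store,weekday,units_sold
ST011,Fri,258
ST011,Tue,50
ST011,Wed,962
ST011,Sat,817
ST012,Fri,648
ST012,Tue,769
ST012,Wed,945
ST012,Sat,852
ST013,Fri,942
ST013,Tue,873
ST013,Wed,734
ST013,Sat,412

Each (store, column) pair becomes one row: 3 × 4 = 12 rows.
For example, (ST011, Fri) → units_sold=258.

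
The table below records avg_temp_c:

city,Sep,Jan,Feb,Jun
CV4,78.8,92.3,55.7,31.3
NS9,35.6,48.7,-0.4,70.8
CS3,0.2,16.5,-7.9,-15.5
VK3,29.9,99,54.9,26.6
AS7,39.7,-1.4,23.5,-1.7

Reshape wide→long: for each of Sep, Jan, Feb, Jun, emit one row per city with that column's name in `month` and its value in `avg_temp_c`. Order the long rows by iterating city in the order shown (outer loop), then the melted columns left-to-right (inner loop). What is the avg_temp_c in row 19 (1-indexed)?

20 rows total (5 × 4). Row 19: index ⌊(19-1)/4⌋ = 4 into city → AS7; (19-1) mod 4 = 2 into the melted columns → Feb.
So row 19 is (AS7, Feb, 23.5); avg_temp_c = 23.5.

23.5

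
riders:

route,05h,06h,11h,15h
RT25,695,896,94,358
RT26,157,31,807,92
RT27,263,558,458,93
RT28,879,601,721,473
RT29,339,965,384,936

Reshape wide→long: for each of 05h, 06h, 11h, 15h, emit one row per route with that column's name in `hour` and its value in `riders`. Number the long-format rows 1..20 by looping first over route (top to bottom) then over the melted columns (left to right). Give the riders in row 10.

558

20 rows total (5 × 4). Row 10: index ⌊(10-1)/4⌋ = 2 into route → RT27; (10-1) mod 4 = 1 into the melted columns → 06h.
So row 10 is (RT27, 06h, 558); riders = 558.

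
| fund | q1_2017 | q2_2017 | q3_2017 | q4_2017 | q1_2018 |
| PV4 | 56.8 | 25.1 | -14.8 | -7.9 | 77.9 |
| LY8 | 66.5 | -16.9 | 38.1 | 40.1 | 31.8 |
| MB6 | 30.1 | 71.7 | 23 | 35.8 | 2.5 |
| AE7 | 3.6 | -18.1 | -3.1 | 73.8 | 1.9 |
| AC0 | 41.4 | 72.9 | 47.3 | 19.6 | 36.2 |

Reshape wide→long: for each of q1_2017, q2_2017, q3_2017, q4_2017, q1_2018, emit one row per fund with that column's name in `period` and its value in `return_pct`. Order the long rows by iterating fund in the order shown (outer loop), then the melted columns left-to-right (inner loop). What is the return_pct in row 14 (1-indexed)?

25 rows total (5 × 5). Row 14: index ⌊(14-1)/5⌋ = 2 into fund → MB6; (14-1) mod 5 = 3 into the melted columns → q4_2017.
So row 14 is (MB6, q4_2017, 35.8); return_pct = 35.8.

35.8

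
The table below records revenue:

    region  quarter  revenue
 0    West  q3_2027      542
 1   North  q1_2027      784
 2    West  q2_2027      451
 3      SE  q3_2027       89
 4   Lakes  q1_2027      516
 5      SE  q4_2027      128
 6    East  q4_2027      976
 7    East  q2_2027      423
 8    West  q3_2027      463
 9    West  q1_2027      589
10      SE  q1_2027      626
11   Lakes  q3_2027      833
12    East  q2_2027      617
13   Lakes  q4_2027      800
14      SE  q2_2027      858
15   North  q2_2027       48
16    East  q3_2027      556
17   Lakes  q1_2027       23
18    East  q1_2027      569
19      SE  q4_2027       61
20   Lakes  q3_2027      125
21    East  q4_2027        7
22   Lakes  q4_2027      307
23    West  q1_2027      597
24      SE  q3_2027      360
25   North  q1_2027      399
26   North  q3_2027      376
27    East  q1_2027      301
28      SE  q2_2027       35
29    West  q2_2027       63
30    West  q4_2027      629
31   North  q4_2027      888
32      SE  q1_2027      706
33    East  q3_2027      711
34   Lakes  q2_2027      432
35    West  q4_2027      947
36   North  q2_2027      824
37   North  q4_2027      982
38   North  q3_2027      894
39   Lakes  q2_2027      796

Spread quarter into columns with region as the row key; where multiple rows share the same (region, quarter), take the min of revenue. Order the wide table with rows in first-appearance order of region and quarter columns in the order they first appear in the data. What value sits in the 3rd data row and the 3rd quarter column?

With rows in first-appearance order of region, row 3 is region=SE. quarter columns in first-appearance order: q3_2027, q1_2027, q2_2027, q4_2027; column 3 is q2_2027.
Long rows with region=SE, quarter=q2_2027: min(858, 35) = 35.

35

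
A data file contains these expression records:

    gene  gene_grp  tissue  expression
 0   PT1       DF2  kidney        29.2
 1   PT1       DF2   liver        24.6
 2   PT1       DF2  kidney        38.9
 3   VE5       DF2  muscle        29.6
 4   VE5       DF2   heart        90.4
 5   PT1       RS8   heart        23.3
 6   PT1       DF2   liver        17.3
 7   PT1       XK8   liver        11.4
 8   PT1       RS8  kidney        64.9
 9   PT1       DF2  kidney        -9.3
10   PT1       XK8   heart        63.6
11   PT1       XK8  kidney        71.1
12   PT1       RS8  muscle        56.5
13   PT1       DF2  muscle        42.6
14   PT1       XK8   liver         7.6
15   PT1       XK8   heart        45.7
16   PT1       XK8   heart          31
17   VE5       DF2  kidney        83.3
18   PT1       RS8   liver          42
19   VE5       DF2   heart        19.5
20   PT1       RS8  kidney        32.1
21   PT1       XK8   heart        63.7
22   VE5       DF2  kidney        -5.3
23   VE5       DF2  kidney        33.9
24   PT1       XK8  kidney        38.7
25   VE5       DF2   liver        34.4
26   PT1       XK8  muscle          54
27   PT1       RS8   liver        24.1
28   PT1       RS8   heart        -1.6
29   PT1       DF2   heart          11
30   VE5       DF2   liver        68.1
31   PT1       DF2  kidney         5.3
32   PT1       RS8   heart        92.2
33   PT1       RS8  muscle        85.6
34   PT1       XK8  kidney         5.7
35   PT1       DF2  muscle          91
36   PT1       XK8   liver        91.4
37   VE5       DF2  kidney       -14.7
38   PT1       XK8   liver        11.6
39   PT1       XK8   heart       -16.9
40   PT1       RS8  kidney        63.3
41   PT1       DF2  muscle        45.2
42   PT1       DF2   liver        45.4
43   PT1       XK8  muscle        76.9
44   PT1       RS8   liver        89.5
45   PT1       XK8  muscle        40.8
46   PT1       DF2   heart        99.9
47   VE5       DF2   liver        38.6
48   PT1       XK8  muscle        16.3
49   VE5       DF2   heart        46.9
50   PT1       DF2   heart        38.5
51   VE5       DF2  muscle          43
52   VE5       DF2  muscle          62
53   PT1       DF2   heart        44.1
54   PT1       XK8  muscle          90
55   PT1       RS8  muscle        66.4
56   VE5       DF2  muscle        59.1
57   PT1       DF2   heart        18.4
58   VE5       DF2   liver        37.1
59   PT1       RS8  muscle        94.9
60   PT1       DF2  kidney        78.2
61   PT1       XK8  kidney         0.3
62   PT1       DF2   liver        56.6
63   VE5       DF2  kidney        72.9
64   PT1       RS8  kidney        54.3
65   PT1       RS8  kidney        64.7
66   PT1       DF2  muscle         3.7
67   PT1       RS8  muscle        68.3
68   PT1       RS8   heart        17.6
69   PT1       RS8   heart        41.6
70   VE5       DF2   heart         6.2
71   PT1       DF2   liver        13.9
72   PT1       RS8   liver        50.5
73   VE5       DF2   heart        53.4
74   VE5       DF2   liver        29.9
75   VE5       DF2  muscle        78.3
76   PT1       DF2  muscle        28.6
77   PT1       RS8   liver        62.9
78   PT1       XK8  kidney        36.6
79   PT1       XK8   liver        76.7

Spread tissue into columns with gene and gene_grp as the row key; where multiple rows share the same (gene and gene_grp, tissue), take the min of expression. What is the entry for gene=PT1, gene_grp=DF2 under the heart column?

11

Rows with gene=PT1, gene_grp=DF2 and tissue=heart: expression values are 11, 99.9, 38.5, 44.1, 18.4.
min(11, 99.9, 38.5, 44.1, 18.4) = 11.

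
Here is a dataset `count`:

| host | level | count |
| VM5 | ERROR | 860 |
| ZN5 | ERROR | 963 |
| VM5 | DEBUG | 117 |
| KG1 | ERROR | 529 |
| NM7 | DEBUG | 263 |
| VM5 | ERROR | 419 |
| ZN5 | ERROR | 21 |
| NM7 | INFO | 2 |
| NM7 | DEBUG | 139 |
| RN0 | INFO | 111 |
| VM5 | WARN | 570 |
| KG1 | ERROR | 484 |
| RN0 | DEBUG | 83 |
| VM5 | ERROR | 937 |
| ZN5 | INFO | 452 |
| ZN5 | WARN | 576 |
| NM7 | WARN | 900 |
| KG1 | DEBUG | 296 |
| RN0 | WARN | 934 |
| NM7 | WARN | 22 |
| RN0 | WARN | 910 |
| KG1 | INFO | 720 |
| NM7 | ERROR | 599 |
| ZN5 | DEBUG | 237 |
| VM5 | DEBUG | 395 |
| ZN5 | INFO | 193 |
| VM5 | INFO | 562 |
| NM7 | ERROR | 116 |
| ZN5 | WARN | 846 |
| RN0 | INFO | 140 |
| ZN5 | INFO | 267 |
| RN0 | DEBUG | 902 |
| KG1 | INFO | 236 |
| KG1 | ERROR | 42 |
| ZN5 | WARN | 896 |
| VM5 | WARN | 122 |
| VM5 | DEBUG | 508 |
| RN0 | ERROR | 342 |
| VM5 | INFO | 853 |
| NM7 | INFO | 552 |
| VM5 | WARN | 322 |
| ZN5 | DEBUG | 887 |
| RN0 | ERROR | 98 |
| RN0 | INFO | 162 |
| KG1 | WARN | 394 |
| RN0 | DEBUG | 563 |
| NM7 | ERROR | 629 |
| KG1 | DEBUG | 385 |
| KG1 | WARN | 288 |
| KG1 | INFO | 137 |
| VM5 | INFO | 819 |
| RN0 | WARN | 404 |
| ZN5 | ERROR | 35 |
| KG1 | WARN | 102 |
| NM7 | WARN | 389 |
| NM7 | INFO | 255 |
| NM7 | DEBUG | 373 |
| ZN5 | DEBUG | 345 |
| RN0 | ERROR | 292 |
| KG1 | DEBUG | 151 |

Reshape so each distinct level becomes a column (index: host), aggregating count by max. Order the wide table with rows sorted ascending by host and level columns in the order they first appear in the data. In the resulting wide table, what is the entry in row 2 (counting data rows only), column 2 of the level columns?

373

With rows sorted ascending by host, row 2 is host=NM7. level columns in first-appearance order: ERROR, DEBUG, INFO, WARN; column 2 is DEBUG.
Long rows with host=NM7, level=DEBUG: max(263, 139, 373) = 373.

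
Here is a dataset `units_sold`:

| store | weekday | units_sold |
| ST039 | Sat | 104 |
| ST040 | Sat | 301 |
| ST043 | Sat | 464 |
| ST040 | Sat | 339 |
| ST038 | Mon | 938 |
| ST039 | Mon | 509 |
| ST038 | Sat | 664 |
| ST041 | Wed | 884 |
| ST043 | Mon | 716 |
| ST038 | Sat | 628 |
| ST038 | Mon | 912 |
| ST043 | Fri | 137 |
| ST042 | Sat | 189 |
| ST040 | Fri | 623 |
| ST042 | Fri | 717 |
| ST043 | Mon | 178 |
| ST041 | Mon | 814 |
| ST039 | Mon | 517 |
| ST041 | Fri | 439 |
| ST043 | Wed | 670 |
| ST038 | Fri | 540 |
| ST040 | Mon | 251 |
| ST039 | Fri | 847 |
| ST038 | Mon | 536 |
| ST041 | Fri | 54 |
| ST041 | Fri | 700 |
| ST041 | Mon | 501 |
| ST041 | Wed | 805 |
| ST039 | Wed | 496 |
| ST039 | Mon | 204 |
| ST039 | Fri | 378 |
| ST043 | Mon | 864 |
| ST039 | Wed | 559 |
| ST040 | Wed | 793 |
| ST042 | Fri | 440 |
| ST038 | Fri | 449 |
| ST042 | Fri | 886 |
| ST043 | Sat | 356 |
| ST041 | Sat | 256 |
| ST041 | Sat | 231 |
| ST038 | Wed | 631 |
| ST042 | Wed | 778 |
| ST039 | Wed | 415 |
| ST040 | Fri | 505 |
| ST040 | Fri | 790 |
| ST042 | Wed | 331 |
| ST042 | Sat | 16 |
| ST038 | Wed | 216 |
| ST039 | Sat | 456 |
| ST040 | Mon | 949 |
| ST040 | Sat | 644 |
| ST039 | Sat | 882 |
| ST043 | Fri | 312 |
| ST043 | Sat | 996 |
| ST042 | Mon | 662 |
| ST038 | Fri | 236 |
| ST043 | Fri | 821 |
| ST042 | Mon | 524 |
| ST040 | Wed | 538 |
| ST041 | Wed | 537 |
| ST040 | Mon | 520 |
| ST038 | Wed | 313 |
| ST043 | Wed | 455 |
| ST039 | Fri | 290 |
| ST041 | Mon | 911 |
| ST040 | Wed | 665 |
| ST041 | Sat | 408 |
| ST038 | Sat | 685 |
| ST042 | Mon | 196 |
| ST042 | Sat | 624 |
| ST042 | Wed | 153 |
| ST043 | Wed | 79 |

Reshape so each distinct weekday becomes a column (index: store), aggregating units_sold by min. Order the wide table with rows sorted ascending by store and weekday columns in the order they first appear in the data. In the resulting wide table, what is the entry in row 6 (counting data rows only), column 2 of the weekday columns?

With rows sorted ascending by store, row 6 is store=ST043. weekday columns in first-appearance order: Sat, Mon, Wed, Fri; column 2 is Mon.
Long rows with store=ST043, weekday=Mon: min(716, 178, 864) = 178.

178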